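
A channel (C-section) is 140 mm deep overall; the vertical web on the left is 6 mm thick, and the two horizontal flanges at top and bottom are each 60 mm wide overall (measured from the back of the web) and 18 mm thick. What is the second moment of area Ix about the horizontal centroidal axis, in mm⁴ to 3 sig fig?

Ix ≈ 8.66 × 10⁶ mm⁴

Decompose the section into non-overlapping parts with the origin at the bottom-left of its bounding rectangle.
Web: 6 × 140, A = 840 mm², y = 70 mm, Ī = 1 372 000 mm⁴.
Top flange (beyond web): 54 × 18, A = 972 mm², y = 131 mm, Ī = 26 244 mm⁴.
Bottom flange (beyond web): 54 × 18, A = 972 mm², y = 9 mm, Ī = 26 244 mm⁴.
By symmetry the centroid is at mid-height, ȳ = 70 mm.
Transfer each piece to the horizontal centroidal axis using Ī + A·d² with d = y − 70:
  web: d = 0 mm → contributes +1 372 000 mm⁴
  top flange (beyond web): d = 61 mm → contributes +3 643 056 mm⁴
  bottom flange (beyond web): d = -61 mm → contributes +3 643 056 mm⁴
Total I = 8 658 112 mm⁴.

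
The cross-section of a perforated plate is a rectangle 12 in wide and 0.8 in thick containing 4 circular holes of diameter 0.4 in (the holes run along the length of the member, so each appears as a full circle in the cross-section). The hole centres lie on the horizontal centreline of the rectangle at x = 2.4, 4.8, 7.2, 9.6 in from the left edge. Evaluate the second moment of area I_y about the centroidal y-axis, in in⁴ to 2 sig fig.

Split into non-overlapping primitives; take the origin at the lower-left of the bounding box.
Plate: 12 × 0.8, A = 9.6 in², x = 6 in, Ī = 115.2 in⁴.
Hole 1 (subtracted): ⌀0.4, A = 0.1257 in², x = 2.4 in, Ī = 0.001257 in⁴.
Hole 2 (subtracted): ⌀0.4, A = 0.1257 in², x = 4.8 in, Ī = 0.001257 in⁴.
Hole 3 (subtracted): ⌀0.4, A = 0.1257 in², x = 7.2 in, Ī = 0.001257 in⁴.
Hole 4 (subtracted): ⌀0.4, A = 0.1257 in², x = 9.6 in, Ī = 0.001257 in⁴.
By symmetry the centroid is at mid-width, x̄ = 6 in.
Transfer each piece to the centroidal y-axis using Ī + A·d² with d = x − 6:
  plate: d = 0 in → contributes +115.2 in⁴
  hole 1: d = -3.6 in → contributes −1.63 in⁴
  hole 2: d = -1.2 in → contributes −0.1822 in⁴
  hole 3: d = 1.2 in → contributes −0.1822 in⁴
  hole 4: d = 3.6 in → contributes −1.63 in⁴
Total I = 111.6 in⁴.

I_y ≈ 110 in⁴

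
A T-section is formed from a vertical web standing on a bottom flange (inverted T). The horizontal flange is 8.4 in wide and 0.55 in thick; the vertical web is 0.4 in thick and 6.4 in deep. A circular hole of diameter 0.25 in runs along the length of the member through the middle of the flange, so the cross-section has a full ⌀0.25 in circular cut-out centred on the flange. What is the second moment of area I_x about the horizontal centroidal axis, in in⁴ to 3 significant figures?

I_x ≈ 28.7 in⁴

Split into non-overlapping primitives; take the origin at the lower-left of the bounding box.
Flange: 8.4 × 0.55, A = 4.62 in², y = 0.275 in, Ī = 0.11646 in⁴.
Web: 0.4 × 6.4, A = 2.56 in², y = 3.75 in, Ī = 8.7381 in⁴.
Hole (subtracted): ⌀0.25, A = 0.049087 in², y = 0.275 in, Ī = 0.00019175 in⁴.
Centroid: ȳ = ΣA·y / ΣA = 1.5225 in.
Transfer each piece to the horizontal centroidal axis using Ī + A·d² with d = y − 1.5225:
  flange: d = -1.2475 in → contributes +7.3067 in⁴
  web: d = 2.2275 in → contributes +21.44 in⁴
  hole: d = -1.2475 in → contributes −0.076588 in⁴
Total I = 28.67 in⁴.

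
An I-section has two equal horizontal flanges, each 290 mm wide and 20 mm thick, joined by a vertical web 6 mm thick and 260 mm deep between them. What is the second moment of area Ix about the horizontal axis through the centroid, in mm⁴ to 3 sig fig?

Ix ≈ 2.37 × 10⁸ mm⁴

Decompose the section into non-overlapping parts with the origin at the bottom-left of its bounding rectangle.
Bottom flange: 290 × 20, A = 5 800 mm², y = 10 mm, Ī = 193 333 mm⁴.
Web: 6 × 260, A = 1 560 mm², y = 150 mm, Ī = 8 788 000 mm⁴.
Top flange: 290 × 20, A = 5 800 mm², y = 290 mm, Ī = 193 333 mm⁴.
By symmetry the centroid is at mid-height, ȳ = 150 mm.
Transfer each piece to the horizontal axis through the centroid using Ī + A·d² with d = y − 150:
  bottom flange: d = -140 mm → contributes +113 873 333 mm⁴
  web: d = 0 mm → contributes +8 788 000 mm⁴
  top flange: d = 140 mm → contributes +113 873 333 mm⁴
Total I = 236 534 667 mm⁴.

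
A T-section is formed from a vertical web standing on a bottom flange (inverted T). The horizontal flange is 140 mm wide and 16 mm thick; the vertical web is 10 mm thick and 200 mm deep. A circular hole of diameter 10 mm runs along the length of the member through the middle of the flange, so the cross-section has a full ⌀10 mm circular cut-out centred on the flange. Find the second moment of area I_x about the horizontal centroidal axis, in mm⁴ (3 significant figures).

I_x ≈ 1.88 × 10⁷ mm⁴

Decompose the section into non-overlapping parts with the origin at the bottom-left of its bounding rectangle.
Flange: 140 × 16, A = 2 240 mm², y = 8 mm, Ī = 47 787 mm⁴.
Web: 10 × 200, A = 2 000 mm², y = 116 mm, Ī = 6 666 667 mm⁴.
Hole (subtracted): ⌀10, A = 78.54 mm², y = 8 mm, Ī = 490.87 mm⁴.
Centroid: ȳ = ΣA·y / ΣA = 59.905 mm.
Transfer each piece to the horizontal centroidal axis using Ī + A·d² with d = y − 59.905:
  flange: d = -51.905 mm → contributes +6 082 603 mm⁴
  web: d = 56.095 mm → contributes +12 959 997 mm⁴
  hole: d = -51.905 mm → contributes −212 086 mm⁴
Total I = 18 830 513 mm⁴.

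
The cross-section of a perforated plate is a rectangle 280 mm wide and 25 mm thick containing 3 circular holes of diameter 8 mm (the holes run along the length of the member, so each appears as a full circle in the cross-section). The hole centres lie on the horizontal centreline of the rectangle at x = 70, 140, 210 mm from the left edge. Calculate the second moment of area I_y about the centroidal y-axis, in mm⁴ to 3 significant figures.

Treat the section as a set of non-overlapping primitives; coordinates are from the bounding-box lower-left.
Plate: 280 × 25, A = 7 000 mm², x = 140 mm, Ī = 45 733 333 mm⁴.
Hole 1 (subtracted): ⌀8, A = 50.265 mm², x = 70 mm, Ī = 201.06 mm⁴.
Hole 2 (subtracted): ⌀8, A = 50.265 mm², x = 140 mm, Ī = 201.06 mm⁴.
Hole 3 (subtracted): ⌀8, A = 50.265 mm², x = 210 mm, Ī = 201.06 mm⁴.
By symmetry the centroid is at mid-width, x̄ = 140 mm.
Transfer each piece to the centroidal y-axis using Ī + A·d² with d = x − 140:
  plate: d = 0 mm → contributes +45 733 333 mm⁴
  hole 1: d = -70 mm → contributes −246 502 mm⁴
  hole 2: d = 0 mm → contributes −201.06 mm⁴
  hole 3: d = 70 mm → contributes −246 502 mm⁴
Total I = 45 240 128 mm⁴.

I_y ≈ 4.52 × 10⁷ mm⁴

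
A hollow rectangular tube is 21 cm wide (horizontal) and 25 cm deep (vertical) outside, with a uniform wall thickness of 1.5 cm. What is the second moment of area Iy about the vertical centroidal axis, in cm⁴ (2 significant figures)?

Iy ≈ 8600 cm⁴

Split into non-overlapping primitives; take the origin at the lower-left of the bounding box.
Outer rectangle: 21 × 25, A = 525 cm², x = 10.5 cm, Ī = 19 294 cm⁴.
Inner void (subtracted): 18 × 22, A = 396 cm², x = 10.5 cm, Ī = 10 692 cm⁴.
By symmetry the centroid is at mid-width, x̄ = 10.5 cm.
All pieces are centred on the vertical centroidal axis, so I = ΣĪ (holes subtracted) = 8 602 cm⁴.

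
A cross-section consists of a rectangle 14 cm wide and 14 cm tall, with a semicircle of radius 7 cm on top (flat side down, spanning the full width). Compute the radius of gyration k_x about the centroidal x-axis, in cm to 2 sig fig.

k_x ≈ 5.7 cm

Split into non-overlapping primitives; take the origin at the lower-left of the bounding box.
Rectangular body: 14 × 14, A = 196 cm², y = 7 cm, Ī = 3 201 cm⁴.
Semicircular cap: semicircle r = 7, A = 76.97 cm², y = 16.97 cm, Ī = 263.5 cm⁴.
Centroid: ȳ = ΣA·y / ΣA = 9.811 cm.
Transfer each piece to the centroidal x-axis using Ī + A·d² with d = y − 9.811:
  rectangular body: d = -2.811 cm → contributes +4 751 cm⁴
  semicircular cap: d = 7.159 cm → contributes +4 209 cm⁴
Total I = 8 959 cm⁴.
Radius of gyration: k = √(I/A) = √(8 959 / 273) = 5.729 cm.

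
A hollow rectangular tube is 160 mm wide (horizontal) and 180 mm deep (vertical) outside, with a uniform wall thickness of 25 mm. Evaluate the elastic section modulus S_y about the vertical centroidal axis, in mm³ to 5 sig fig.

Split into non-overlapping primitives; take the origin at the lower-left of the bounding box.
Outer rectangle: 160 × 180, A = 28 800 mm², x = 80 mm, Ī = 61 440 000 mm⁴.
Inner void (subtracted): 110 × 130, A = 14 300 mm², x = 80 mm, Ī = 14 419 167 mm⁴.
By symmetry the centroid is at mid-width, x̄ = 80 mm.
All pieces are centred on the vertical centroidal axis, so I = ΣĪ (holes subtracted) = 47 020 833 mm⁴.
Extreme fibre distance c = 80 mm; S = I/c = 587760.4 mm³.

S_y ≈ 5.8776 × 10⁵ mm³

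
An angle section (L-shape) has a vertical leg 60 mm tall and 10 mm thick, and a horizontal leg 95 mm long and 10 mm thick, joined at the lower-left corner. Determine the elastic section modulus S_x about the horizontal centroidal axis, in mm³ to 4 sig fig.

Split into non-overlapping primitives; take the origin at the lower-left of the bounding box.
Vertical leg: 10 × 60, A = 600 mm², y = 30 mm, Ī = 180 000 mm⁴.
Horizontal leg (remainder): 85 × 10, A = 850 mm², y = 5 mm, Ī = 7083.33 mm⁴.
Centroid: ȳ = ΣA·y / ΣA = 15.3448 mm.
Transfer each piece to the horizontal centroidal axis using Ī + A·d² with d = y − 15.3448:
  vertical leg: d = 14.6552 mm → contributes +308 864 mm⁴
  horizontal leg (remainder): d = -10.3448 mm → contributes +98046.5 mm⁴
Total I = 406 911 mm⁴.
Extreme fibre distance c = 44.6552 mm; S = I/c = 9112.29 mm³.

S_x ≈ 9112 mm³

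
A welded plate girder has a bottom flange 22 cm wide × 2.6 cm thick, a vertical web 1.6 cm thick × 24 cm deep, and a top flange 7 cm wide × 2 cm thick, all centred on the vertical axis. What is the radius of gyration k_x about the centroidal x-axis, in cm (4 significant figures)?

k_x ≈ 10.16 cm

Decompose the section into non-overlapping parts with the origin at the bottom-left of its bounding rectangle.
Bottom plate: 22 × 2.6, A = 57.2 cm², y = 1.3 cm, Ī = 32.2227 cm⁴.
Web plate: 1.6 × 24, A = 38.4 cm², y = 14.6 cm, Ī = 1843.2 cm⁴.
Top plate: 7 × 2, A = 14 cm², y = 27.6 cm, Ī = 4.66667 cm⁴.
Centroid: ȳ = ΣA·y / ΣA = 9.31934 cm.
Transfer each piece to the centroidal x-axis using Ī + A·d² with d = y − 9.31934:
  bottom plate: d = -8.01934 cm → contributes +3710.75 cm⁴
  web plate: d = 5.28066 cm → contributes +2 914 cm⁴
  top plate: d = 18.2807 cm → contributes +4683.22 cm⁴
Total I = 11 308 cm⁴.
Radius of gyration: k = √(I/A) = √(11 308 / 109.6) = 10.1575 cm.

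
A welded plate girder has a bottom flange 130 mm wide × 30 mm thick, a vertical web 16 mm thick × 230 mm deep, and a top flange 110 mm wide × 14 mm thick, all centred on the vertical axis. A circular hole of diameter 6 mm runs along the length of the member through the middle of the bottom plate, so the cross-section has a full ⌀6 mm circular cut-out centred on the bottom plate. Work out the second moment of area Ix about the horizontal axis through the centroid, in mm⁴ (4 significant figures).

Ix ≈ 9.395 × 10⁷ mm⁴

Break the section into simple shapes (no overlaps), measuring from the bottom-left corner of the bounding box.
Bottom plate: 130 × 30, A = 3 900 mm², y = 15 mm, Ī = 292 500 mm⁴.
Web plate: 16 × 230, A = 3 680 mm², y = 145 mm, Ī = 16 222 667 mm⁴.
Top plate: 110 × 14, A = 1 540 mm², y = 267 mm, Ī = 25153.3 mm⁴.
Hole (subtracted): ⌀6, A = 28.2743 mm², y = 15 mm, Ī = 63.6173 mm⁴.
Centroid: ȳ = ΣA·y / ΣA = 110.304 mm.
Transfer each piece to the horizontal axis through the centroid using Ī + A·d² with d = y − 110.304:
  bottom plate: d = -95.3042 mm → contributes +35 715 802 mm⁴
  web plate: d = 34.6958 mm → contributes +20 652 635 mm⁴
  top plate: d = 156.696 mm → contributes +37 837 638 mm⁴
  hole: d = -95.3042 mm → contributes −256 877 mm⁴
Total I = 93 949 199 mm⁴.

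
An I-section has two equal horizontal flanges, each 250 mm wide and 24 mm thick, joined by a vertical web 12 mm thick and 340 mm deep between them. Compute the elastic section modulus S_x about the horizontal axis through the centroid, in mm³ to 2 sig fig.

S_x ≈ 2.3 × 10⁶ mm³

Treat the section as a set of non-overlapping primitives; coordinates are from the bounding-box lower-left.
Bottom flange: 250 × 24, A = 6 000 mm², y = 12 mm, Ī = 288 000 mm⁴.
Web: 12 × 340, A = 4 080 mm², y = 194 mm, Ī = 39 304 000 mm⁴.
Top flange: 250 × 24, A = 6 000 mm², y = 376 mm, Ī = 288 000 mm⁴.
By symmetry the centroid is at mid-height, ȳ = 194 mm.
Transfer each piece to the horizontal axis through the centroid using Ī + A·d² with d = y − 194:
  bottom flange: d = -182 mm → contributes +199 032 000 mm⁴
  web: d = 0 mm → contributes +39 304 000 mm⁴
  top flange: d = 182 mm → contributes +199 032 000 mm⁴
Total I = 437 368 000 mm⁴.
Extreme fibre distance c = 194 mm; S = I/c = 2 254 474 mm³.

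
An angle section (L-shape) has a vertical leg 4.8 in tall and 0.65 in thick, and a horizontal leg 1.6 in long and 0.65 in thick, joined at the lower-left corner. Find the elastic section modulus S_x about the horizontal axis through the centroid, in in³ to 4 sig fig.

S_x ≈ 3.001 in³

Decompose the section into non-overlapping parts with the origin at the bottom-left of its bounding rectangle.
Vertical leg: 0.65 × 4.8, A = 3.12 in², y = 2.4 in, Ī = 5.9904 in⁴.
Horizontal leg (remainder): 0.95 × 0.65, A = 0.6175 in², y = 0.325 in, Ī = 0.0217411 in⁴.
Centroid: ȳ = ΣA·y / ΣA = 2.05717 in.
Transfer each piece to the horizontal axis through the centroid using Ī + A·d² with d = y − 2.05717:
  vertical leg: d = 0.342826 in → contributes +6.35709 in⁴
  horizontal leg (remainder): d = -1.73217 in → contributes +1.8745 in⁴
Total I = 8.2316 in⁴.
Extreme fibre distance c = 2.74283 in; S = I/c = 3.00114 in³.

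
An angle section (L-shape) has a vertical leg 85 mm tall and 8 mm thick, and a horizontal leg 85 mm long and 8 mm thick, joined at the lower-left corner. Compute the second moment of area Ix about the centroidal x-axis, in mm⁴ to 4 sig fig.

Break the section into simple shapes (no overlaps), measuring from the bottom-left corner of the bounding box.
Vertical leg: 8 × 85, A = 680 mm², y = 42.5 mm, Ī = 409 417 mm⁴.
Horizontal leg (remainder): 77 × 8, A = 616 mm², y = 4 mm, Ī = 3285.33 mm⁴.
Centroid: ȳ = ΣA·y / ΣA = 24.2006 mm.
Transfer each piece to the centroidal x-axis using Ī + A·d² with d = y − 24.2006:
  vertical leg: d = 18.2994 mm → contributes +637 127 mm⁴
  horizontal leg (remainder): d = -20.2006 mm → contributes +254 653 mm⁴
Total I = 891 780 mm⁴.

Ix ≈ 8.918 × 10⁵ mm⁴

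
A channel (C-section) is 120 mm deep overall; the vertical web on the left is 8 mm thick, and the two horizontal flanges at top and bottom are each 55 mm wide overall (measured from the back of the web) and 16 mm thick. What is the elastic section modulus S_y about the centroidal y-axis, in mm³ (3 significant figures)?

Break the section into simple shapes (no overlaps), measuring from the bottom-left corner of the bounding box.
Web: 8 × 120, A = 960 mm², x = 4 mm, Ī = 5 120 mm⁴.
Top flange (beyond web): 47 × 16, A = 752 mm², x = 31.5 mm, Ī = 138 431 mm⁴.
Bottom flange (beyond web): 47 × 16, A = 752 mm², x = 31.5 mm, Ī = 138 431 mm⁴.
Centroid: x̄ = ΣA·x / ΣA = 20.786 mm.
Transfer each piece to the centroidal y-axis using Ī + A·d² with d = x − 20.786:
  web: d = -16.786 mm → contributes +275 610 mm⁴
  top flange (beyond web): d = 10.714 mm → contributes +224 757 mm⁴
  bottom flange (beyond web): d = 10.714 mm → contributes +224 757 mm⁴
Total I = 725 124 mm⁴.
Extreme fibre distance c = 34.214 mm; S = I/c = 21 194 mm³.

S_y ≈ 2.12 × 10⁴ mm³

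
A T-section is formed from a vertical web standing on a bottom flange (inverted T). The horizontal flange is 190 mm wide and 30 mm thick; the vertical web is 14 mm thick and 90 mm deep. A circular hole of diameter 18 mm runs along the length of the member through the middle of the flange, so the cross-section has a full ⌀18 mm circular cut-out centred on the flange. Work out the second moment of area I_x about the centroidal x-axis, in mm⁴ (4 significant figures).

I_x ≈ 4.957 × 10⁶ mm⁴

Split into non-overlapping primitives; take the origin at the lower-left of the bounding box.
Flange: 190 × 30, A = 5 700 mm², y = 15 mm, Ī = 427 500 mm⁴.
Web: 14 × 90, A = 1 260 mm², y = 75 mm, Ī = 850 500 mm⁴.
Hole (subtracted): ⌀18, A = 254.469 mm², y = 15 mm, Ī = 5 153 mm⁴.
Centroid: ȳ = ΣA·y / ΣA = 26.2743 mm.
Transfer each piece to the centroidal x-axis using Ī + A·d² with d = y − 26.2743:
  flange: d = -11.2743 mm → contributes +1 152 023 mm⁴
  web: d = 48.7257 mm → contributes +3 841 987 mm⁴
  hole: d = -11.2743 mm → contributes −37498.4 mm⁴
Total I = 4 956 512 mm⁴.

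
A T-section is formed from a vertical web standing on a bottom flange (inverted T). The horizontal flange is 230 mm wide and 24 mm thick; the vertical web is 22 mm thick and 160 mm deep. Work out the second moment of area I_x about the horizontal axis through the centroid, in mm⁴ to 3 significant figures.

I_x ≈ 2.60 × 10⁷ mm⁴

Decompose the section into non-overlapping parts with the origin at the bottom-left of its bounding rectangle.
Flange: 230 × 24, A = 5 520 mm², y = 12 mm, Ī = 264 960 mm⁴.
Web: 22 × 160, A = 3 520 mm², y = 104 mm, Ī = 7 509 333 mm⁴.
Centroid: ȳ = ΣA·y / ΣA = 47.823 mm.
Transfer each piece to the horizontal axis through the centroid using Ī + A·d² with d = y − 47.823:
  flange: d = -35.823 mm → contributes +7 348 710 mm⁴
  web: d = 56.177 mm → contributes +18 617 941 mm⁴
Total I = 25 966 650 mm⁴.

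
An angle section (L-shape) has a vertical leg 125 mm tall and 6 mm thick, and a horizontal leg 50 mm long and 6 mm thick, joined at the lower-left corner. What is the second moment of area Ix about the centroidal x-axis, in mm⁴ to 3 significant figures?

Treat the section as a set of non-overlapping primitives; coordinates are from the bounding-box lower-left.
Vertical leg: 6 × 125, A = 750 mm², y = 62.5 mm, Ī = 976 563 mm⁴.
Horizontal leg (remainder): 44 × 6, A = 264 mm², y = 3 mm, Ī = 792 mm⁴.
Centroid: ȳ = ΣA·y / ΣA = 47.009 mm.
Transfer each piece to the centroidal x-axis using Ī + A·d² with d = y − 47.009:
  vertical leg: d = 15.491 mm → contributes +1 156 544 mm⁴
  horizontal leg (remainder): d = -44.009 mm → contributes +512 102 mm⁴
Total I = 1 668 646 mm⁴.

Ix ≈ 1.67 × 10⁶ mm⁴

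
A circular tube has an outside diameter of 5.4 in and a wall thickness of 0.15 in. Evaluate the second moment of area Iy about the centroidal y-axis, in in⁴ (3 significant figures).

Iy ≈ 8.53 in⁴

Break the section into simple shapes (no overlaps), measuring from the bottom-left corner of the bounding box.
Outer circle: ⌀5.4, A = 22.902 in², x = 2.7 in, Ī = 41.739 in⁴.
Bore (subtracted): ⌀5.1, A = 20.428 in², x = 2.7 in, Ī = 33.209 in⁴.
By symmetry the centroid is at mid-width, x̄ = 2.7 in.
All pieces are centred on the centroidal y-axis, so I = ΣĪ (holes subtracted) = 8.5307 in⁴.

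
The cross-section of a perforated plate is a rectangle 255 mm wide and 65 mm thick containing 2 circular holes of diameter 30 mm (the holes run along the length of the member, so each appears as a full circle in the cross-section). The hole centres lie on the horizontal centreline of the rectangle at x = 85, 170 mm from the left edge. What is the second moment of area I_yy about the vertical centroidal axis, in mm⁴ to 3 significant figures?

Split into non-overlapping primitives; take the origin at the lower-left of the bounding box.
Plate: 255 × 65, A = 16 575 mm², x = 127.5 mm, Ī = 89 815 781 mm⁴.
Hole 1 (subtracted): ⌀30, A = 706.86 mm², x = 85 mm, Ī = 39 761 mm⁴.
Hole 2 (subtracted): ⌀30, A = 706.86 mm², x = 170 mm, Ī = 39 761 mm⁴.
By symmetry the centroid is at mid-width, x̄ = 127.5 mm.
Transfer each piece to the vertical centroidal axis using Ī + A·d² with d = x − 127.5:
  plate: d = 0 mm → contributes +89 815 781 mm⁴
  hole 1: d = -42.5 mm → contributes −1 316 524 mm⁴
  hole 2: d = 42.5 mm → contributes −1 316 524 mm⁴
Total I = 87 182 734 mm⁴.

I_yy ≈ 8.72 × 10⁷ mm⁴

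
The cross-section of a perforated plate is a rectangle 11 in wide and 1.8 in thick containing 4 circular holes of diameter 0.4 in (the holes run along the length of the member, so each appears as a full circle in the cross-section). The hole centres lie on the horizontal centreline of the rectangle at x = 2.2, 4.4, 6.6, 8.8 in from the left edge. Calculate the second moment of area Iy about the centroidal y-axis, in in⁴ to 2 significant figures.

Treat the section as a set of non-overlapping primitives; coordinates are from the bounding-box lower-left.
Plate: 11 × 1.8, A = 19.8 in², x = 5.5 in, Ī = 199.7 in⁴.
Hole 1 (subtracted): ⌀0.4, A = 0.1257 in², x = 2.2 in, Ī = 0.001257 in⁴.
Hole 2 (subtracted): ⌀0.4, A = 0.1257 in², x = 4.4 in, Ī = 0.001257 in⁴.
Hole 3 (subtracted): ⌀0.4, A = 0.1257 in², x = 6.6 in, Ī = 0.001257 in⁴.
Hole 4 (subtracted): ⌀0.4, A = 0.1257 in², x = 8.8 in, Ī = 0.001257 in⁴.
By symmetry the centroid is at mid-width, x̄ = 5.5 in.
Transfer each piece to the centroidal y-axis using Ī + A·d² with d = x − 5.5:
  plate: d = 0 in → contributes +199.7 in⁴
  hole 1: d = -3.3 in → contributes −1.37 in⁴
  hole 2: d = -1.1 in → contributes −0.1533 in⁴
  hole 3: d = 1.1 in → contributes −0.1533 in⁴
  hole 4: d = 3.3 in → contributes −1.37 in⁴
Total I = 196.6 in⁴.

Iy ≈ 200 in⁴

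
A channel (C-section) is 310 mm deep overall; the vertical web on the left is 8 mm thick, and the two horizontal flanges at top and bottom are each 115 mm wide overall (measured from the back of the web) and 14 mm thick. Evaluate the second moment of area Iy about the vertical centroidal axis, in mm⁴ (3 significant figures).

Break the section into simple shapes (no overlaps), measuring from the bottom-left corner of the bounding box.
Web: 8 × 310, A = 2 480 mm², x = 4 mm, Ī = 13 227 mm⁴.
Top flange (beyond web): 107 × 14, A = 1 498 mm², x = 61.5 mm, Ī = 1 429 217 mm⁴.
Bottom flange (beyond web): 107 × 14, A = 1 498 mm², x = 61.5 mm, Ī = 1 429 217 mm⁴.
Centroid: x̄ = ΣA·x / ΣA = 35.459 mm.
Transfer each piece to the vertical centroidal axis using Ī + A·d² with d = x − 35.459:
  web: d = -31.459 mm → contributes +2 467 620 mm⁴
  top flange (beyond web): d = 26.041 mm → contributes +2 445 054 mm⁴
  bottom flange (beyond web): d = 26.041 mm → contributes +2 445 054 mm⁴
Total I = 7 357 727 mm⁴.

Iy ≈ 7.36 × 10⁶ mm⁴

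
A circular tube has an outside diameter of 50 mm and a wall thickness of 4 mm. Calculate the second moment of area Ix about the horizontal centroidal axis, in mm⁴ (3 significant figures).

Ix ≈ 1.54 × 10⁵ mm⁴

Break the section into simple shapes (no overlaps), measuring from the bottom-left corner of the bounding box.
Outer circle: ⌀50, A = 1963.5 mm², y = 25 mm, Ī = 306 796 mm⁴.
Bore (subtracted): ⌀42, A = 1385.4 mm², y = 25 mm, Ī = 152 745 mm⁴.
By symmetry the centroid is at mid-height, ȳ = 25 mm.
All pieces are centred on the horizontal centroidal axis, so I = ΣĪ (holes subtracted) = 154 051 mm⁴.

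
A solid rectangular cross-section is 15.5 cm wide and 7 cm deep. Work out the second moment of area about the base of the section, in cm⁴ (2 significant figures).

I_base ≈ 1800 cm⁴

The section: 15.5 × 7, A = 108.5 cm², y = 3.5 cm, Ī = 443 cm⁴.
Transfer it to a horizontal axis along the bottom face using Ī + A·d² with d = y − 0:
  the section: d = 3.5 cm → contributes +1 772 cm⁴
Total I = 1 772 cm⁴.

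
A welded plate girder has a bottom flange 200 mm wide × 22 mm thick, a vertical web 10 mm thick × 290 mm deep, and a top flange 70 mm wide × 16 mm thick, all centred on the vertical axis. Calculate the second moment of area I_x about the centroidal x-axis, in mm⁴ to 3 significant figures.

Treat the section as a set of non-overlapping primitives; coordinates are from the bounding-box lower-left.
Bottom plate: 200 × 22, A = 4 400 mm², y = 11 mm, Ī = 177 467 mm⁴.
Web plate: 10 × 290, A = 2 900 mm², y = 167 mm, Ī = 20 324 167 mm⁴.
Top plate: 70 × 16, A = 1 120 mm², y = 320 mm, Ī = 23 893 mm⁴.
Centroid: ȳ = ΣA·y / ΣA = 105.83 mm.
Transfer each piece to the centroidal x-axis using Ī + A·d² with d = y − 105.83:
  bottom plate: d = -94.831 mm → contributes +39 746 604 mm⁴
  web plate: d = 61.169 mm → contributes +31 174 816 mm⁴
  top plate: d = 214.17 mm → contributes +51 396 287 mm⁴
Total I = 122 317 707 mm⁴.

I_x ≈ 1.22 × 10⁸ mm⁴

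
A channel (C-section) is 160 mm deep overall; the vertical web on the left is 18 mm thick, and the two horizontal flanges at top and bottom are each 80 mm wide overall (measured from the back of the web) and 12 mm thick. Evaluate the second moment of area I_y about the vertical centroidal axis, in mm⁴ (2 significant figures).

Treat the section as a set of non-overlapping primitives; coordinates are from the bounding-box lower-left.
Web: 18 × 160, A = 2 880 mm², x = 9 mm, Ī = 77 760 mm⁴.
Top flange (beyond web): 62 × 12, A = 744 mm², x = 49 mm, Ī = 238 328 mm⁴.
Bottom flange (beyond web): 62 × 12, A = 744 mm², x = 49 mm, Ī = 238 328 mm⁴.
Centroid: x̄ = ΣA·x / ΣA = 22.63 mm.
Transfer each piece to the vertical centroidal axis using Ī + A·d² with d = x − 22.63:
  web: d = -13.63 mm → contributes +612 513 mm⁴
  top flange (beyond web): d = 26.37 mm → contributes +755 831 mm⁴
  bottom flange (beyond web): d = 26.37 mm → contributes +755 831 mm⁴
Total I = 2 124 174 mm⁴.

I_y ≈ 2.1 × 10⁶ mm⁴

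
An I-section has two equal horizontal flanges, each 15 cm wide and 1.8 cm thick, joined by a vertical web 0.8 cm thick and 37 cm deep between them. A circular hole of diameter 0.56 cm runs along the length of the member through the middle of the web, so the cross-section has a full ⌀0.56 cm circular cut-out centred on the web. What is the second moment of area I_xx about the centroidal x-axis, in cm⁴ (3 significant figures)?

I_xx ≈ 2.37 × 10⁴ cm⁴

Break the section into simple shapes (no overlaps), measuring from the bottom-left corner of the bounding box.
Bottom flange: 15 × 1.8, A = 27 cm², y = 0.9 cm, Ī = 7.29 cm⁴.
Web: 0.8 × 37, A = 29.6 cm², y = 20.3 cm, Ī = 3376.9 cm⁴.
Top flange: 15 × 1.8, A = 27 cm², y = 39.7 cm, Ī = 7.29 cm⁴.
Hole (subtracted): ⌀0.56, A = 0.2463 cm², y = 20.3 cm, Ī = 0.0048275 cm⁴.
By symmetry the centroid is at mid-height, ȳ = 20.3 cm.
Transfer each piece to the centroidal x-axis using Ī + A·d² with d = y − 20.3:
  bottom flange: d = -19.4 cm → contributes +10 169 cm⁴
  web: d = 0 cm → contributes +3376.9 cm⁴
  top flange: d = 19.4 cm → contributes +10 169 cm⁴
  hole: d = 0 cm → contributes −0.0048275 cm⁴
Total I = 23 715 cm⁴.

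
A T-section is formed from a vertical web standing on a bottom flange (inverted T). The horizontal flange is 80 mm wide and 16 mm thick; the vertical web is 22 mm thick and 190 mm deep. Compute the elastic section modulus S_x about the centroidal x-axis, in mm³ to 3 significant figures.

S_x ≈ 1.93 × 10⁵ mm³

Treat the section as a set of non-overlapping primitives; coordinates are from the bounding-box lower-left.
Flange: 80 × 16, A = 1 280 mm², y = 8 mm, Ī = 27 307 mm⁴.
Web: 22 × 190, A = 4 180 mm², y = 111 mm, Ī = 12 574 833 mm⁴.
Centroid: ȳ = ΣA·y / ΣA = 86.853 mm.
Transfer each piece to the centroidal x-axis using Ī + A·d² with d = y − 86.853:
  flange: d = -78.853 mm → contributes +7 986 182 mm⁴
  web: d = 24.147 mm → contributes +15 012 001 mm⁴
Total I = 22 998 183 mm⁴.
Extreme fibre distance c = 119.15 mm; S = I/c = 193 024 mm³.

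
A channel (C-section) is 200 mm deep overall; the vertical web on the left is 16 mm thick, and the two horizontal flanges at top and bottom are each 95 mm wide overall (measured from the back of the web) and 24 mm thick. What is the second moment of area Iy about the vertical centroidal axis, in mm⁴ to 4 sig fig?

Split into non-overlapping primitives; take the origin at the lower-left of the bounding box.
Web: 16 × 200, A = 3 200 mm², x = 8 mm, Ī = 68266.7 mm⁴.
Top flange (beyond web): 79 × 24, A = 1 896 mm², x = 55.5 mm, Ī = 986 078 mm⁴.
Bottom flange (beyond web): 79 × 24, A = 1 896 mm², x = 55.5 mm, Ī = 986 078 mm⁴.
Centroid: x̄ = ΣA·x / ΣA = 33.7609 mm.
Transfer each piece to the vertical centroidal axis using Ī + A·d² with d = x − 33.7609:
  web: d = -25.7609 mm → contributes +2 191 858 mm⁴
  top flange (beyond web): d = 21.7391 mm → contributes +1 882 108 mm⁴
  bottom flange (beyond web): d = 21.7391 mm → contributes +1 882 108 mm⁴
Total I = 5 956 075 mm⁴.

Iy ≈ 5.956 × 10⁶ mm⁴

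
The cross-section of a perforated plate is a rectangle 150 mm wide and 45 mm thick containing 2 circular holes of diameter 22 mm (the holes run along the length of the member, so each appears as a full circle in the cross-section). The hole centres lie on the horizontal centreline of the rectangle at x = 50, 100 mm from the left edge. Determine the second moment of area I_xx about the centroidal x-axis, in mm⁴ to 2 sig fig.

I_xx ≈ 1.1 × 10⁶ mm⁴

Break the section into simple shapes (no overlaps), measuring from the bottom-left corner of the bounding box.
Plate: 150 × 45, A = 6 750 mm², y = 22.5 mm, Ī = 1 139 063 mm⁴.
Hole 1 (subtracted): ⌀22, A = 380.1 mm², y = 22.5 mm, Ī = 11 499 mm⁴.
Hole 2 (subtracted): ⌀22, A = 380.1 mm², y = 22.5 mm, Ī = 11 499 mm⁴.
By symmetry the centroid is at mid-height, ȳ = 22.5 mm.
All pieces are centred on the centroidal x-axis, so I = ΣĪ (holes subtracted) = 1 116 064 mm⁴.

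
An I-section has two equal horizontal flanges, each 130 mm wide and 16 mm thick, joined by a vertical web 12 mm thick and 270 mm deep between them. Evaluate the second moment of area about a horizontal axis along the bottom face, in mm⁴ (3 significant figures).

I_base ≈ 2.74 × 10⁸ mm⁴

Break the section into simple shapes (no overlaps), measuring from the bottom-left corner of the bounding box.
Bottom flange: 130 × 16, A = 2 080 mm², y = 8 mm, Ī = 44 373 mm⁴.
Web: 12 × 270, A = 3 240 mm², y = 151 mm, Ī = 19 683 000 mm⁴.
Top flange: 130 × 16, A = 2 080 mm², y = 294 mm, Ī = 44 373 mm⁴.
Transfer each piece to a horizontal axis along the bottom face using Ī + A·d² with d = y − 0:
  bottom flange: d = 8 mm → contributes +177 493 mm⁴
  web: d = 151 mm → contributes +93 558 240 mm⁴
  top flange: d = 294 mm → contributes +179 831 253 mm⁴
Total I = 273 566 987 mm⁴.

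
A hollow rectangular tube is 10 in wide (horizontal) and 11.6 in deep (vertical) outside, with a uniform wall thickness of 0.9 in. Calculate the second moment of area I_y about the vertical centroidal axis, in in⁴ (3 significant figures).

I_y ≈ 516 in⁴

Decompose the section into non-overlapping parts with the origin at the bottom-left of its bounding rectangle.
Outer rectangle: 10 × 11.6, A = 116 in², x = 5 in, Ī = 966.67 in⁴.
Inner void (subtracted): 8.2 × 9.8, A = 80.36 in², x = 5 in, Ī = 450.28 in⁴.
By symmetry the centroid is at mid-width, x̄ = 5 in.
All pieces are centred on the vertical centroidal axis, so I = ΣĪ (holes subtracted) = 516.38 in⁴.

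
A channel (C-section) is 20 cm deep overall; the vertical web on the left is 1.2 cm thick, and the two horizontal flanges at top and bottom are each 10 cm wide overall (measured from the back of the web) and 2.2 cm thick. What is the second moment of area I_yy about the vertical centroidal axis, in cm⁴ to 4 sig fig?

Split into non-overlapping primitives; take the origin at the lower-left of the bounding box.
Web: 1.2 × 20, A = 24 cm², x = 0.6 cm, Ī = 2.88 cm⁴.
Top flange (beyond web): 8.8 × 2.2, A = 19.36 cm², x = 5.6 cm, Ī = 124.937 cm⁴.
Bottom flange (beyond web): 8.8 × 2.2, A = 19.36 cm², x = 5.6 cm, Ī = 124.937 cm⁴.
Centroid: x̄ = ΣA·x / ΣA = 3.68673 cm.
Transfer each piece to the vertical centroidal axis using Ī + A·d² with d = x − 3.68673:
  web: d = -3.08673 cm → contributes +231.55 cm⁴
  top flange (beyond web): d = 1.91327 cm → contributes +195.805 cm⁴
  bottom flange (beyond web): d = 1.91327 cm → contributes +195.805 cm⁴
Total I = 623.161 cm⁴.

I_yy ≈ 623.2 cm⁴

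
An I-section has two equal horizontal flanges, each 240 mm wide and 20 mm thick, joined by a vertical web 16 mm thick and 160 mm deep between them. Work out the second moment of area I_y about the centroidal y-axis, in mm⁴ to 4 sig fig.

Decompose the section into non-overlapping parts with the origin at the bottom-left of its bounding rectangle.
Bottom flange: 240 × 20, A = 4 800 mm², x = 120 mm, Ī = 23 040 000 mm⁴.
Web: 16 × 160, A = 2 560 mm², x = 120 mm, Ī = 54613.3 mm⁴.
Top flange: 240 × 20, A = 4 800 mm², x = 120 mm, Ī = 23 040 000 mm⁴.
By symmetry the centroid is at mid-width, x̄ = 120 mm.
All pieces are centred on the centroidal y-axis, so I = ΣĪ = 46 134 613 mm⁴.

I_y ≈ 4.613 × 10⁷ mm⁴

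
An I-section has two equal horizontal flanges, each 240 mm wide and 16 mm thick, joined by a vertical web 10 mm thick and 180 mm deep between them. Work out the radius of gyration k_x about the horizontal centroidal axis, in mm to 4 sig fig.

k_x ≈ 91.16 mm

Split into non-overlapping primitives; take the origin at the lower-left of the bounding box.
Bottom flange: 240 × 16, A = 3 840 mm², y = 8 mm, Ī = 81 920 mm⁴.
Web: 10 × 180, A = 1 800 mm², y = 106 mm, Ī = 4 860 000 mm⁴.
Top flange: 240 × 16, A = 3 840 mm², y = 204 mm, Ī = 81 920 mm⁴.
By symmetry the centroid is at mid-height, ȳ = 106 mm.
Transfer each piece to the horizontal centroidal axis using Ī + A·d² with d = y − 106:
  bottom flange: d = -98 mm → contributes +36 961 280 mm⁴
  web: d = 0 mm → contributes +4 860 000 mm⁴
  top flange: d = 98 mm → contributes +36 961 280 mm⁴
Total I = 78 782 560 mm⁴.
Radius of gyration: k = √(I/A) = √(78 782 560 / 9 480) = 91.1614 mm.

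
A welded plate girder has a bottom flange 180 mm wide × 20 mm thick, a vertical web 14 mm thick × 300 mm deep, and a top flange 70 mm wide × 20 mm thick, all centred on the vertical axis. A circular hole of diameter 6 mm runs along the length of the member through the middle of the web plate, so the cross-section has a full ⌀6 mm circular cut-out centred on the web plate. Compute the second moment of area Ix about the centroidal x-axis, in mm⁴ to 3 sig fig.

Ix ≈ 1.46 × 10⁸ mm⁴

Split into non-overlapping primitives; take the origin at the lower-left of the bounding box.
Bottom plate: 180 × 20, A = 3 600 mm², y = 10 mm, Ī = 120 000 mm⁴.
Web plate: 14 × 300, A = 4 200 mm², y = 170 mm, Ī = 31 500 000 mm⁴.
Top plate: 70 × 20, A = 1 400 mm², y = 330 mm, Ī = 46 667 mm⁴.
Hole (subtracted): ⌀6, A = 28.274 mm², y = 170 mm, Ī = 63.617 mm⁴.
Centroid: ȳ = ΣA·y / ΣA = 131.62 mm.
Transfer each piece to the centroidal x-axis using Ī + A·d² with d = y − 131.62:
  bottom plate: d = -121.62 mm → contributes +53 370 162 mm⁴
  web plate: d = 38.379 mm → contributes +37 686 322 mm⁴
  top plate: d = 198.38 mm → contributes +55 142 485 mm⁴
  hole: d = 38.379 mm → contributes −41 710 mm⁴
Total I = 146 157 259 mm⁴.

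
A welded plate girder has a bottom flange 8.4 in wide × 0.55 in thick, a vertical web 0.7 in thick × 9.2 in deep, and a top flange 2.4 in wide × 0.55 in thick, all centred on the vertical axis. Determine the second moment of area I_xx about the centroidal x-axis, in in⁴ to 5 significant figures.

I_xx ≈ 165.84 in⁴

Treat the section as a set of non-overlapping primitives; coordinates are from the bounding-box lower-left.
Bottom plate: 8.4 × 0.55, A = 4.62 in², y = 0.275 in, Ī = 0.1164625 in⁴.
Web plate: 0.7 × 9.2, A = 6.44 in², y = 5.15 in, Ī = 45.42347 in⁴.
Top plate: 2.4 × 0.55, A = 1.32 in², y = 10.025 in, Ī = 0.033275 in⁴.
Centroid: ȳ = ΣA·y / ΣA = 3.850525 in.
Transfer each piece to the centroidal x-axis using Ī + A·d² with d = y − 3.850525:
  bottom plate: d = -3.575525 in → contributes +59.18029 in⁴
  web plate: d = 1.299475 in → contributes +56.29828 in⁴
  top plate: d = 6.174475 in → contributes +50.35714 in⁴
Total I = 165.8357 in⁴.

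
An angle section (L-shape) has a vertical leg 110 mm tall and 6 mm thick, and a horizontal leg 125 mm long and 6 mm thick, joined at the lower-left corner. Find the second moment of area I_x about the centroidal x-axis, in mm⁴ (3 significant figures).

I_x ≈ 1.60 × 10⁶ mm⁴

Split into non-overlapping primitives; take the origin at the lower-left of the bounding box.
Vertical leg: 6 × 110, A = 660 mm², y = 55 mm, Ī = 665 500 mm⁴.
Horizontal leg (remainder): 119 × 6, A = 714 mm², y = 3 mm, Ī = 2 142 mm⁴.
Centroid: ȳ = ΣA·y / ΣA = 27.978 mm.
Transfer each piece to the centroidal x-axis using Ī + A·d² with d = y − 27.978:
  vertical leg: d = 27.022 mm → contributes +1 147 418 mm⁴
  horizontal leg (remainder): d = -24.978 mm → contributes +447 613 mm⁴
Total I = 1 595 031 mm⁴.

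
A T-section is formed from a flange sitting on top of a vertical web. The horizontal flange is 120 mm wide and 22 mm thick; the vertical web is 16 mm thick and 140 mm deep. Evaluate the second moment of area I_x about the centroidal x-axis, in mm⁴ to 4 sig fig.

Break the section into simple shapes (no overlaps), measuring from the bottom-left corner of the bounding box.
Flange: 120 × 22, A = 2 640 mm², y = 151 mm, Ī = 106 480 mm⁴.
Web: 16 × 140, A = 2 240 mm², y = 70 mm, Ī = 3 658 667 mm⁴.
Centroid: ȳ = ΣA·y / ΣA = 113.82 mm.
Transfer each piece to the centroidal x-axis using Ī + A·d² with d = y − 113.82:
  flange: d = 37.1803 mm → contributes +3 755 955 mm⁴
  web: d = -43.8197 mm → contributes +7 959 833 mm⁴
Total I = 11 715 788 mm⁴.

I_x ≈ 1.172 × 10⁷ mm⁴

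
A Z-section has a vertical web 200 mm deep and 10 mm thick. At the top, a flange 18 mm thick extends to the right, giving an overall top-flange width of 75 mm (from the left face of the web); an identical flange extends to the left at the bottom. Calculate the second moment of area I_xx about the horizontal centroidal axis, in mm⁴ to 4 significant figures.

Split into non-overlapping primitives; take the origin at the lower-left of the bounding box.
Web: 10 × 200, A = 2 000 mm², y = 100 mm, Ī = 6 666 667 mm⁴.
Top flange (beyond web): 65 × 18, A = 1 170 mm², y = 191 mm, Ī = 31 590 mm⁴.
Bottom flange (beyond web): 65 × 18, A = 1 170 mm², y = 9 mm, Ī = 31 590 mm⁴.
Centroid: ȳ = ΣA·y / ΣA = 100 mm.
Transfer each piece to the horizontal centroidal axis using Ī + A·d² with d = y − 100:
  web: d = 0 mm → contributes +6 666 667 mm⁴
  top flange (beyond web): d = 91 mm → contributes +9 720 360 mm⁴
  bottom flange (beyond web): d = -91 mm → contributes +9 720 360 mm⁴
Total I = 26 107 387 mm⁴.

I_xx ≈ 2.611 × 10⁷ mm⁴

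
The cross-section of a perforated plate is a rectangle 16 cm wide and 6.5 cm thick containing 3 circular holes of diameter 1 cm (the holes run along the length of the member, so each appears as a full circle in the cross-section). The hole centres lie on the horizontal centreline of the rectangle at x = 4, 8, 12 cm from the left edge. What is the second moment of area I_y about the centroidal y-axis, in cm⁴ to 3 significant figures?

I_y ≈ 2190 cm⁴

Decompose the section into non-overlapping parts with the origin at the bottom-left of its bounding rectangle.
Plate: 16 × 6.5, A = 104 cm², x = 8 cm, Ī = 2218.7 cm⁴.
Hole 1 (subtracted): ⌀1, A = 0.7854 cm², x = 4 cm, Ī = 0.049087 cm⁴.
Hole 2 (subtracted): ⌀1, A = 0.7854 cm², x = 8 cm, Ī = 0.049087 cm⁴.
Hole 3 (subtracted): ⌀1, A = 0.7854 cm², x = 12 cm, Ī = 0.049087 cm⁴.
By symmetry the centroid is at mid-width, x̄ = 8 cm.
Transfer each piece to the centroidal y-axis using Ī + A·d² with d = x − 8:
  plate: d = 0 cm → contributes +2218.7 cm⁴
  hole 1: d = -4 cm → contributes −12.615 cm⁴
  hole 2: d = 0 cm → contributes −0.049087 cm⁴
  hole 3: d = 4 cm → contributes −12.615 cm⁴
Total I = 2193.4 cm⁴.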